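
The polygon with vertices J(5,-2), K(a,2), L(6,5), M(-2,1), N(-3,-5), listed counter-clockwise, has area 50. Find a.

Write out the shoelace sum; only the two edges meeting at K involve a:
2·Area = [(5·2 − a·(-2)) + (a·5 − 6·2)] + 60
       = 7·a + 58 = 100
⇒ a = 6.

6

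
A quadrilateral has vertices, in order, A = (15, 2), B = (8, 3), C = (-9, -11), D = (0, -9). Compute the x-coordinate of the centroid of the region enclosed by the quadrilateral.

Apply the shoelace formula. First the cross-terms c_i = x_i·y_{i+1} − x_{i+1}·y_i:
  29, -61, 81, 135  ⇒  2A = 184, A = 92.
Then Σ (x_i + x_{i+1})·c_i = 2024, so x̄ = 2024 / (6·92) = 11/3.

11/3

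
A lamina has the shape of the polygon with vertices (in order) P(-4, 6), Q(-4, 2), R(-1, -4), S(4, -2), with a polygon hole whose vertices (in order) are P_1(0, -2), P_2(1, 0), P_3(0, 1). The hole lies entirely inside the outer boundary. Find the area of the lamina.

32.5

Outer boundary:
P→Q: (-4)(2) − (-4)(6) = 16
Q→R: (-4)(-4) − (-1)(2) = 18
R→S: (-1)(-2) − (4)(-4) = 18
S→P: (4)(6) − (-4)(-2) = 16
Σ = 68
Area = |Σ|/2 = 34.
Hole:
Apply Gauss's area formula: 2A = Σ (x_i·y_{i+1} − x_{i+1}·y_i), indices taken mod 3.
Cross-terms: 2, 1, 0  ⇒  Σ = 3
Area = |Σ|/2 = 1.5.
Net area = 34 − 1.5 = 32.5.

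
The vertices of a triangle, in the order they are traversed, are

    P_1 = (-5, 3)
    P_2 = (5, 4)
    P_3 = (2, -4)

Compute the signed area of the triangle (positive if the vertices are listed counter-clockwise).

Σ = (-35) + (-28) + (-14) = -77
Signed area = Σ/2 = -38.5 (negative ⇒ clockwise traversal).

-38.5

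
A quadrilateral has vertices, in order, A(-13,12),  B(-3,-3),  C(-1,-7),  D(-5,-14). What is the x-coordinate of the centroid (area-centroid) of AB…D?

-107/17

Apply Gauss's area formula. First the cross-terms c_i = x_i·y_{i+1} − x_{i+1}·y_i:
  75, 18, -21, -242  ⇒  2A = -170, A = -85.
Then Σ (x_i + x_{i+1})·c_i = 3210, so x̄ = 3210 / (6·(-85)) = -107/17.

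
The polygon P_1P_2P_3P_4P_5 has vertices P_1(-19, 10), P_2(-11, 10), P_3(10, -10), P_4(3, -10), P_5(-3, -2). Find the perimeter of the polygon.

74

|P_1P_2| = √((8)² + (0)²) = √64 = 8
|P_2P_3| = √((21)² + (-20)²) = √841 = 29
|P_3P_4| = √((-7)² + (0)²) = √49 = 7
|P_4P_5| = √((-6)² + (8)²) = √100 = 10
|P_5P_1| = √((-16)² + (12)²) = √400 = 20
Perimeter = 8 + 29 + 7 + 10 + 20 = 74.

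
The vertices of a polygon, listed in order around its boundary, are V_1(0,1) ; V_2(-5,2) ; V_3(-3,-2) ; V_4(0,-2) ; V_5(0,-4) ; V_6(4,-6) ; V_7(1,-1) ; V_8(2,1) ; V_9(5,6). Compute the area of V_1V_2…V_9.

Cross-terms: 5, 16, 6, 0, 16, 2, 3, 7, 5  ⇒  Σ = 60
Area = |Σ|/2 = 30.

30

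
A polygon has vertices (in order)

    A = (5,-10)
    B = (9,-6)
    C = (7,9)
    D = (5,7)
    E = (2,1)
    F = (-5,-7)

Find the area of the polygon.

127

Apply the shoelace (surveyor's) formula: 2A = Σ (x_i·y_{i+1} − x_{i+1}·y_i), indices taken mod 6.
Cross-terms: 60, 123, 4, -9, -9, 85  ⇒  Σ = 254
Area = |Σ|/2 = 127.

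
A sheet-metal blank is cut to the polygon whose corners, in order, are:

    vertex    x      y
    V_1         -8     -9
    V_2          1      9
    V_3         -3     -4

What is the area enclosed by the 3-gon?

Apply the shoelace formula: 2A = Σ (x_i·y_{i+1} − x_{i+1}·y_i), indices taken mod 3.
Cross-terms: -63, 23, -5  ⇒  Σ = -45
Area = |Σ|/2 = 22.5.

22.5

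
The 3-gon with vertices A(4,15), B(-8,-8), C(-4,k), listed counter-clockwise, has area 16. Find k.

The doubled signed area Σ (x_i y_{i+1} − x_{i+1} y_i) is linear in k.
With k=0 it equals -4; the coefficient of k is -12 (from the two edges through C).
So -12·k + -4 = 2·16 = 32 ⇒ k = -3.

-3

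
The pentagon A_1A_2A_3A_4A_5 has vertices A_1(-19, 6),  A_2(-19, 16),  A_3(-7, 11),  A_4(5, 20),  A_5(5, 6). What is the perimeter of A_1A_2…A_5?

76

|A_1A_2| = √((0)² + (10)²) = √100 = 10
|A_2A_3| = √((12)² + (-5)²) = √169 = 13
|A_3A_4| = √((12)² + (9)²) = √225 = 15
|A_4A_5| = √((0)² + (-14)²) = √196 = 14
|A_5A_1| = √((-24)² + (0)²) = √576 = 24
Perimeter = 10 + 13 + 15 + 14 + 24 = 76.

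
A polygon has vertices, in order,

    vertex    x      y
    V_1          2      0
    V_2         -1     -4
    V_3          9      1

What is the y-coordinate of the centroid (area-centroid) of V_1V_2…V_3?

Apply the shoelace formula. First the cross-terms c_i = x_i·y_{i+1} − x_{i+1}·y_i:
  -8, 35, -2  ⇒  2A = 25, A = 12.5.
Then Σ (y_i + y_{i+1})·c_i = -75, so ȳ = -75 / (6·12.5) = -1.

-1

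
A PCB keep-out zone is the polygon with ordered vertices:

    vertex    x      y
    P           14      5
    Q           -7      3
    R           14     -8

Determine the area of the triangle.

136.5

Apply the shoelace (surveyor's) formula: 2A = Σ (x_i·y_{i+1} − x_{i+1}·y_i), indices taken mod 3.
Σ = (77) + (14) + (182) = 273
Area = |Σ|/2 = 136.5.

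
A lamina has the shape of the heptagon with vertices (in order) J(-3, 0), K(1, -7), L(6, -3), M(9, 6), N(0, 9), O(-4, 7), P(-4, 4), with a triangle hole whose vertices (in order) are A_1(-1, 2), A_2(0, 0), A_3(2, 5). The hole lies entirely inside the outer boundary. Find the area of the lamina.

Outer boundary:
Apply the shoelace formula: 2A = Σ (x_i·y_{i+1} − x_{i+1}·y_i), indices taken mod 7.
J→K: (-3)(-7) − (1)(0) = 21
K→L: (1)(-3) − (6)(-7) = 39
L→M: (6)(6) − (9)(-3) = 63
M→N: (9)(9) − (0)(6) = 81
N→O: (0)(7) − (-4)(9) = 36
O→P: (-4)(4) − (-4)(7) = 12
P→J: (-4)(0) − (-3)(4) = 12
Σ = 264
Area = |Σ|/2 = 132.
Hole:
Apply the shoelace (surveyor's) formula: 2A = Σ (x_i·y_{i+1} − x_{i+1}·y_i), indices taken mod 3.
Σ = (0) + (0) + (9) = 9
Area = |Σ|/2 = 4.5.
Net area = 132 − 4.5 = 127.5.

127.5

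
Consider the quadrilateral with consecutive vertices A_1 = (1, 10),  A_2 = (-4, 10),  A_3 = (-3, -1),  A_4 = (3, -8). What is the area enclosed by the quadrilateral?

Σ = (50) + (34) + (27) + (38) = 149
Area = |Σ|/2 = 74.5.

74.5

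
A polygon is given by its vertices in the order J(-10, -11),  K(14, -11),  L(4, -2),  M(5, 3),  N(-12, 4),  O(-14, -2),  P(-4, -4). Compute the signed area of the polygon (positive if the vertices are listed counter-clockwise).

J→K: (-10)(-11) − (14)(-11) = 264
K→L: (14)(-2) − (4)(-11) = 16
L→M: (4)(3) − (5)(-2) = 22
M→N: (5)(4) − (-12)(3) = 56
N→O: (-12)(-2) − (-14)(4) = 80
O→P: (-14)(-4) − (-4)(-2) = 48
P→J: (-4)(-11) − (-10)(-4) = 4
Σ = 490
Signed area = Σ/2 = 245 (positive ⇒ counter-clockwise traversal).

245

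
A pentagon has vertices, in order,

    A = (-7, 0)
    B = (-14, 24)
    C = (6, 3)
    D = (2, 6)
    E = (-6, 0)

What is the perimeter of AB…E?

|AB| = √((-7)² + (24)²) = √625 = 25
|BC| = √((20)² + (-21)²) = √841 = 29
|CD| = √((-4)² + (3)²) = √25 = 5
|DE| = √((-8)² + (-6)²) = √100 = 10
|EA| = √((-1)² + (0)²) = √1 = 1
Perimeter = 25 + 29 + 5 + 10 + 1 = 70.

70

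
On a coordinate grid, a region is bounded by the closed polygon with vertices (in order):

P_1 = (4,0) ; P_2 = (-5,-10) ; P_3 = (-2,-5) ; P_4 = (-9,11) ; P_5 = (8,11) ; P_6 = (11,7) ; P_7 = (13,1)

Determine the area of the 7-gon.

Cross-terms: -40, 5, -67, -187, -65, -80, -4  ⇒  Σ = -438
Area = |Σ|/2 = 219.

219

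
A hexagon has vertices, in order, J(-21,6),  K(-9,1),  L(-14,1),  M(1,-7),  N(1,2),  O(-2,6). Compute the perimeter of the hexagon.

|JK| = √((12)² + (-5)²) = √169 = 13
|KL| = √((-5)² + (0)²) = √25 = 5
|LM| = √((15)² + (-8)²) = √289 = 17
|MN| = √((0)² + (9)²) = √81 = 9
|NO| = √((-3)² + (4)²) = √25 = 5
|OJ| = √((-19)² + (0)²) = √361 = 19
Perimeter = 13 + 5 + 17 + 9 + 5 + 19 = 68.

68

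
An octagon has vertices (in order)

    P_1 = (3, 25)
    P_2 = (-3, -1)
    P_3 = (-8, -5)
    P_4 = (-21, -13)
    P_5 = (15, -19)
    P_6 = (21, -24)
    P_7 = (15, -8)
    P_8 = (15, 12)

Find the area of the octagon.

Apply the surveyor's formula: 2A = Σ (x_i·y_{i+1} − x_{i+1}·y_i), indices taken mod 8.
P_1→P_2: (3)(-1) − (-3)(25) = 72
P_2→P_3: (-3)(-5) − (-8)(-1) = 7
P_3→P_4: (-8)(-13) − (-21)(-5) = -1
P_4→P_5: (-21)(-19) − (15)(-13) = 594
P_5→P_6: (15)(-24) − (21)(-19) = 39
P_6→P_7: (21)(-8) − (15)(-24) = 192
P_7→P_8: (15)(12) − (15)(-8) = 300
P_8→P_1: (15)(25) − (3)(12) = 339
Σ = 1542
Area = |Σ|/2 = 771.

771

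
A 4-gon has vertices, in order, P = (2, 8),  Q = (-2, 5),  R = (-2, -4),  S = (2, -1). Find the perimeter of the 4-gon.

|PQ| = √((-4)² + (-3)²) = √25 = 5
|QR| = √((0)² + (-9)²) = √81 = 9
|RS| = √((4)² + (3)²) = √25 = 5
|SP| = √((0)² + (9)²) = √81 = 9
Perimeter = 5 + 9 + 5 + 9 = 28.

28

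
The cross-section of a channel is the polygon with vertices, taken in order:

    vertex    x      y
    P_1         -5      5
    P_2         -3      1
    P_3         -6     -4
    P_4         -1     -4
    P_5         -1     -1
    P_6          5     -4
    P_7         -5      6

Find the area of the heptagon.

34.5

Apply the surveyor's formula: 2A = Σ (x_i·y_{i+1} − x_{i+1}·y_i), indices taken mod 7.
Σ = (10) + (18) + (20) + (-3) + (9) + (10) + (5) = 69
Area = |Σ|/2 = 34.5.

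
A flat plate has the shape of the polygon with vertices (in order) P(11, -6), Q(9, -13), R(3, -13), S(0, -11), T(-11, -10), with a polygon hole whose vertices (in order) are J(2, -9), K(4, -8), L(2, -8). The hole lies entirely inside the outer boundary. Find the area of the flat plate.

Outer boundary:
Apply the shoelace (surveyor's) formula: 2A = Σ (x_i·y_{i+1} − x_{i+1}·y_i), indices taken mod 5.
Σ = (-89) + (-78) + (-33) + (-121) + (176) = -145
Area = |Σ|/2 = 72.5.
Hole:
Apply Gauss's area formula: 2A = Σ (x_i·y_{i+1} − x_{i+1}·y_i), indices taken mod 3.
Cross-terms: 20, -16, -2  ⇒  Σ = 2
Area = |Σ|/2 = 1.
Net area = 72.5 − 1 = 71.5.

71.5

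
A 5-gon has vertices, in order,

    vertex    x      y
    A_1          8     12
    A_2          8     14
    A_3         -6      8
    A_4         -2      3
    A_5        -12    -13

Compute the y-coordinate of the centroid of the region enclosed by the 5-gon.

1535/276

Apply the shoelace (surveyor's) formula. First the cross-terms c_i = x_i·y_{i+1} − x_{i+1}·y_i:
  16, 148, -2, 62, -40  ⇒  2A = 184, A = 92.
Then Σ (y_i + y_{i+1})·c_i = 3070, so ȳ = 3070 / (6·92) = 1535/276.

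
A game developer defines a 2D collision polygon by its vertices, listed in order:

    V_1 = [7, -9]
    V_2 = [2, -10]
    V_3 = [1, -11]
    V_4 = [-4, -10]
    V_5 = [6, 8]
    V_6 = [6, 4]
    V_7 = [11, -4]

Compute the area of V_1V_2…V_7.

126.5

V_1→V_2: (7)(-10) − (2)(-9) = -52
V_2→V_3: (2)(-11) − (1)(-10) = -12
V_3→V_4: (1)(-10) − (-4)(-11) = -54
V_4→V_5: (-4)(8) − (6)(-10) = 28
V_5→V_6: (6)(4) − (6)(8) = -24
V_6→V_7: (6)(-4) − (11)(4) = -68
V_7→V_1: (11)(-9) − (7)(-4) = -71
Σ = -253
Area = |Σ|/2 = 126.5.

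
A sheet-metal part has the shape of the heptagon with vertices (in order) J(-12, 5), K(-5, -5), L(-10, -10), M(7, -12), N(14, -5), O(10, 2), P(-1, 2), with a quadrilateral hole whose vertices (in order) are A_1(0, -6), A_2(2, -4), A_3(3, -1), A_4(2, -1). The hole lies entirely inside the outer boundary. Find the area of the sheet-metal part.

259

Outer boundary:
Cross-terms: 85, 0, 190, 133, 78, 22, 19  ⇒  Σ = 527
Area = |Σ|/2 = 263.5.
Hole:
Apply Gauss's area formula: 2A = Σ (x_i·y_{i+1} − x_{i+1}·y_i), indices taken mod 4.
Σ = (12) + (10) + (-1) + (-12) = 9
Area = |Σ|/2 = 4.5.
Net area = 263.5 − 4.5 = 259.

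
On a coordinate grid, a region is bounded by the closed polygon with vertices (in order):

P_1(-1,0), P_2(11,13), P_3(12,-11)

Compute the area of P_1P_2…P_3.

150.5

P_1→P_2: (-1)(13) − (11)(0) = -13
P_2→P_3: (11)(-11) − (12)(13) = -277
P_3→P_1: (12)(0) − (-1)(-11) = -11
Σ = -301
Area = |Σ|/2 = 150.5.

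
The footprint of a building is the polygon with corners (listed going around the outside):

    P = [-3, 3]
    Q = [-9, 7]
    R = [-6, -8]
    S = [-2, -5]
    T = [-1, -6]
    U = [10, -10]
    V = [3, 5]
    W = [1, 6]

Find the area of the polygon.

162.5

Cross-terms: 6, 114, 14, 7, 70, 80, 13, 21  ⇒  Σ = 325
Area = |Σ|/2 = 162.5.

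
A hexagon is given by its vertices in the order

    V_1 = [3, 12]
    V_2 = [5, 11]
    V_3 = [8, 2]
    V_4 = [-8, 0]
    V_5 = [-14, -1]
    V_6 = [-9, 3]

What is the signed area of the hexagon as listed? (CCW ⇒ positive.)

Apply Gauss's area formula: 2A = Σ (x_i·y_{i+1} − x_{i+1}·y_i), indices taken mod 6.
Σ = (-27) + (-78) + (16) + (8) + (-51) + (-117) = -249
Signed area = Σ/2 = -124.5 (negative ⇒ clockwise traversal).

-124.5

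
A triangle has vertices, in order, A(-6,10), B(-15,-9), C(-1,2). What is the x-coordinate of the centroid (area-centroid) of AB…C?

-22/3

Apply the shoelace (surveyor's) formula. First the cross-terms c_i = x_i·y_{i+1} − x_{i+1}·y_i:
  204, -39, 2  ⇒  2A = 167, A = 83.5.
Then Σ (x_i + x_{i+1})·c_i = -3674, so x̄ = -3674 / (6·83.5) = -22/3.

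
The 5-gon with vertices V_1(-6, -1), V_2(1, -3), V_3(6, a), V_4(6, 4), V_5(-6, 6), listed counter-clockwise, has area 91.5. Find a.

-4

Write out the shoelace sum; only the two edges meeting at V_3 involve a:
2·Area = [(1·a − 6·(-3)) + (6·4 − 6·a)] + 121
       = -5·a + 163 = 183
⇒ a = -4.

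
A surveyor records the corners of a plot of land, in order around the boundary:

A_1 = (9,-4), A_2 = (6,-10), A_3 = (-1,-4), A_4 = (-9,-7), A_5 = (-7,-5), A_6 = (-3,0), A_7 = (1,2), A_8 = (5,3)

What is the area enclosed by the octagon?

Apply the shoelace formula: 2A = Σ (x_i·y_{i+1} − x_{i+1}·y_i), indices taken mod 8.
A_1→A_2: (9)(-10) − (6)(-4) = -66
A_2→A_3: (6)(-4) − (-1)(-10) = -34
A_3→A_4: (-1)(-7) − (-9)(-4) = -29
A_4→A_5: (-9)(-5) − (-7)(-7) = -4
A_5→A_6: (-7)(0) − (-3)(-5) = -15
A_6→A_7: (-3)(2) − (1)(0) = -6
A_7→A_8: (1)(3) − (5)(2) = -7
A_8→A_1: (5)(-4) − (9)(3) = -47
Σ = -208
Area = |Σ|/2 = 104.

104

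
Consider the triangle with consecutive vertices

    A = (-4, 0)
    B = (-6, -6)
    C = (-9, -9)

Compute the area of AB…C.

6

Apply Gauss's area formula: 2A = Σ (x_i·y_{i+1} − x_{i+1}·y_i), indices taken mod 3.
Σ = (24) + (0) + (-36) = -12
Area = |Σ|/2 = 6.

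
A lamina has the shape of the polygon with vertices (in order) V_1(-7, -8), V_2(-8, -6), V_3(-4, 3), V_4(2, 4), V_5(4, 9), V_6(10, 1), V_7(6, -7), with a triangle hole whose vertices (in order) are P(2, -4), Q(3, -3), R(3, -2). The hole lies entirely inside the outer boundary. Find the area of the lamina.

174

Outer boundary:
V_1→V_2: (-7)(-6) − (-8)(-8) = -22
V_2→V_3: (-8)(3) − (-4)(-6) = -48
V_3→V_4: (-4)(4) − (2)(3) = -22
V_4→V_5: (2)(9) − (4)(4) = 2
V_5→V_6: (4)(1) − (10)(9) = -86
V_6→V_7: (10)(-7) − (6)(1) = -76
V_7→V_1: (6)(-8) − (-7)(-7) = -97
Σ = -349
Area = |Σ|/2 = 174.5.
Hole:
Apply the shoelace formula: 2A = Σ (x_i·y_{i+1} − x_{i+1}·y_i), indices taken mod 3.
Σ = (6) + (3) + (-8) = 1
Area = |Σ|/2 = 0.5.
Net area = 174.5 − 0.5 = 174.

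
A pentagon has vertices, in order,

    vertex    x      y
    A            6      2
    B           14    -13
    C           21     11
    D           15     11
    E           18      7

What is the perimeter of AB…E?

66

|AB| = √((8)² + (-15)²) = √289 = 17
|BC| = √((7)² + (24)²) = √625 = 25
|CD| = √((-6)² + (0)²) = √36 = 6
|DE| = √((3)² + (-4)²) = √25 = 5
|EA| = √((-12)² + (-5)²) = √169 = 13
Perimeter = 17 + 25 + 6 + 5 + 13 = 66.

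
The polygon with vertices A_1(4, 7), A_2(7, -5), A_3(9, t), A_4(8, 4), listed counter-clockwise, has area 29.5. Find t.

-7

Write out the shoelace sum; only the two edges meeting at A_3 involve t:
2·Area = [(7·t − 9·(-5)) + (9·4 − 8·t)] + -29
       = -1·t + 52 = 59
⇒ t = -7.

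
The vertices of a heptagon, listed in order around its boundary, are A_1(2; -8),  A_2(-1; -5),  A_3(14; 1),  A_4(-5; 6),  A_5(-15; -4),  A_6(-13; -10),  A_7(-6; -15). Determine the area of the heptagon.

Apply the surveyor's formula: 2A = Σ (x_i·y_{i+1} − x_{i+1}·y_i), indices taken mod 7.
Σ = (-18) + (69) + (89) + (110) + (98) + (135) + (78) = 561
Area = |Σ|/2 = 280.5.

280.5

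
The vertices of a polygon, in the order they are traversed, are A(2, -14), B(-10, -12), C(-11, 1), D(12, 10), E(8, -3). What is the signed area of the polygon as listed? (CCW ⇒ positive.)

Apply the shoelace formula: 2A = Σ (x_i·y_{i+1} − x_{i+1}·y_i), indices taken mod 5.
Cross-terms: -164, -142, -122, -116, -106  ⇒  Σ = -650
Signed area = Σ/2 = -325 (negative ⇒ clockwise traversal).

-325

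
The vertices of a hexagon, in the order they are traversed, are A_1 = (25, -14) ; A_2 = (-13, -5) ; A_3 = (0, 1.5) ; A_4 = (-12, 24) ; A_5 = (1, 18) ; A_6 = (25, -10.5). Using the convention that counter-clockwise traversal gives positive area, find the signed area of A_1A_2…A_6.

Apply the surveyor's formula: 2A = Σ (x_i·y_{i+1} − x_{i+1}·y_i), indices taken mod 6.
Σ = (-307) + (-19.5) + (18) + (-240) + (-460.5) + (-87.5) = -1096.5
Signed area = Σ/2 = -548.25 (negative ⇒ clockwise traversal).

-548.25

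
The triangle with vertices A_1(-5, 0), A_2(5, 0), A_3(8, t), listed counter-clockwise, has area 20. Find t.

Write out the shoelace sum; only the two edges meeting at A_3 involve t:
2·Area = [(5·t − 8·0) + (8·0 − (-5)·t)] + 0
       = 10·t + 0 = 40
⇒ t = 4.

4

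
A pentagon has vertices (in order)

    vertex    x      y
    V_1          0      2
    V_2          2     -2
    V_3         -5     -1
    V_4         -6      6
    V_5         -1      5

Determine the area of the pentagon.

Apply the shoelace formula: 2A = Σ (x_i·y_{i+1} − x_{i+1}·y_i), indices taken mod 5.
V_1→V_2: (0)(-2) − (2)(2) = -4
V_2→V_3: (2)(-1) − (-5)(-2) = -12
V_3→V_4: (-5)(6) − (-6)(-1) = -36
V_4→V_5: (-6)(5) − (-1)(6) = -24
V_5→V_1: (-1)(2) − (0)(5) = -2
Σ = -78
Area = |Σ|/2 = 39.

39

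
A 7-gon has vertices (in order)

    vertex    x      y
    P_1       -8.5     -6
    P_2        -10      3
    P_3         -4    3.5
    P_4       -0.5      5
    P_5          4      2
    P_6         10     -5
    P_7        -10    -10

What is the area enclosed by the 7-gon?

Apply Gauss's area formula: 2A = Σ (x_i·y_{i+1} − x_{i+1}·y_i), indices taken mod 7.
P_1→P_2: (-8.5)(3) − (-10)(-6) = -85.5
P_2→P_3: (-10)(3.5) − (-4)(3) = -23
P_3→P_4: (-4)(5) − (-0.5)(3.5) = -18.25
P_4→P_5: (-0.5)(2) − (4)(5) = -21
P_5→P_6: (4)(-5) − (10)(2) = -40
P_6→P_7: (10)(-10) − (-10)(-5) = -150
P_7→P_1: (-10)(-6) − (-8.5)(-10) = -25
Σ = -362.75
Area = |Σ|/2 = 181.375.

181.375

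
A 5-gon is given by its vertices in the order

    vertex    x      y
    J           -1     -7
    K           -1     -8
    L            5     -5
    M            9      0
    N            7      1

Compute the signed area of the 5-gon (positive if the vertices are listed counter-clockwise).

Apply the surveyor's formula: 2A = Σ (x_i·y_{i+1} − x_{i+1}·y_i), indices taken mod 5.
Σ = (1) + (45) + (45) + (9) + (-48) = 52
Signed area = Σ/2 = 26 (positive ⇒ counter-clockwise traversal).

26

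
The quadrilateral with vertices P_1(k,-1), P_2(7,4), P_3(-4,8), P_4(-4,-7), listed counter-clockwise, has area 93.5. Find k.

4

Write out the shoelace sum; only the two edges meeting at P_1 involve k:
2·Area = [((-4)·(-1) − k·(-7)) + (k·4 − 7·(-1))] + 132
       = 11·k + 143 = 187
⇒ k = 4.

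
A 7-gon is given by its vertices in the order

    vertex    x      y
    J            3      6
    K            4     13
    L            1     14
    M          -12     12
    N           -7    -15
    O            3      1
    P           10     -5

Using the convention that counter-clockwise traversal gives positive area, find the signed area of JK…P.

Σ = (15) + (43) + (180) + (264) + (38) + (-25) + (75) = 590
Signed area = Σ/2 = 295 (positive ⇒ counter-clockwise traversal).

295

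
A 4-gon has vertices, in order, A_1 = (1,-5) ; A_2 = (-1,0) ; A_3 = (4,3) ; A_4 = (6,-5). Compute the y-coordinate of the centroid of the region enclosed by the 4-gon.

Apply the shoelace (surveyor's) formula. First the cross-terms c_i = x_i·y_{i+1} − x_{i+1}·y_i:
  -5, -3, -38, -25  ⇒  2A = -71, A = -35.5.
Then Σ (y_i + y_{i+1})·c_i = 342, so ȳ = 342 / (6·(-35.5)) = -114/71.

-114/71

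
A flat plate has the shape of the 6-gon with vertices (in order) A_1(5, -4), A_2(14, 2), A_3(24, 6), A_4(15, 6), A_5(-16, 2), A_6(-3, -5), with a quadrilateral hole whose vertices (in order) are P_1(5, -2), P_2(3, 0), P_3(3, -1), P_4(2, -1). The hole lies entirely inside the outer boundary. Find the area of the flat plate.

Outer boundary:
Σ = (66) + (36) + (54) + (126) + (86) + (37) = 405
Area = |Σ|/2 = 202.5.
Hole:
P_1→P_2: (5)(0) − (3)(-2) = 6
P_2→P_3: (3)(-1) − (3)(0) = -3
P_3→P_4: (3)(-1) − (2)(-1) = -1
P_4→P_1: (2)(-2) − (5)(-1) = 1
Σ = 3
Area = |Σ|/2 = 1.5.
Net area = 202.5 − 1.5 = 201.

201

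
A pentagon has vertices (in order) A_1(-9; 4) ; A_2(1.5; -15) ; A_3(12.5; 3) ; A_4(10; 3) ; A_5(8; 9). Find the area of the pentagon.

Cross-terms: 129, 192, 7.5, 66, 113  ⇒  Σ = 507.5
Area = |Σ|/2 = 253.75.

253.75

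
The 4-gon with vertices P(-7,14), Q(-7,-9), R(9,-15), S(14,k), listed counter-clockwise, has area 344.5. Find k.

-4

The doubled signed area Σ (x_i y_{i+1} − x_{i+1} y_i) is linear in k.
With k=0 it equals 753; the coefficient of k is 16 (from the two edges through S).
So 16·k + 753 = 2·344.5 = 689 ⇒ k = -4.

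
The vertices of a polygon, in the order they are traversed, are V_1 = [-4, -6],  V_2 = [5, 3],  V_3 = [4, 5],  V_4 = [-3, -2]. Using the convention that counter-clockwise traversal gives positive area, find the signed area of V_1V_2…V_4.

24

Σ = (18) + (13) + (7) + (10) = 48
Signed area = Σ/2 = 24 (positive ⇒ counter-clockwise traversal).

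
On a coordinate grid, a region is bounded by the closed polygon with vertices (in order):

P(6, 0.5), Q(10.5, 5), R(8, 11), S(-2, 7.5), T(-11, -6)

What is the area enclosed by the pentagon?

153.625

Cross-terms: 24.75, 75.5, 82, 94.5, 30.5  ⇒  Σ = 307.25
Area = |Σ|/2 = 153.625.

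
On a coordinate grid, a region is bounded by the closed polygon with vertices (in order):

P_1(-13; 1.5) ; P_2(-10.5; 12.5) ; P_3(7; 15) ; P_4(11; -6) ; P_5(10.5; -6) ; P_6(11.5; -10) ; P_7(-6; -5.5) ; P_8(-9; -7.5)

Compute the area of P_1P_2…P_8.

P_1→P_2: (-13)(12.5) − (-10.5)(1.5) = -146.75
P_2→P_3: (-10.5)(15) − (7)(12.5) = -245
P_3→P_4: (7)(-6) − (11)(15) = -207
P_4→P_5: (11)(-6) − (10.5)(-6) = -3
P_5→P_6: (10.5)(-10) − (11.5)(-6) = -36
P_6→P_7: (11.5)(-5.5) − (-6)(-10) = -123.25
P_7→P_8: (-6)(-7.5) − (-9)(-5.5) = -4.5
P_8→P_1: (-9)(1.5) − (-13)(-7.5) = -111
Σ = -876.5
Area = |Σ|/2 = 438.25.

438.25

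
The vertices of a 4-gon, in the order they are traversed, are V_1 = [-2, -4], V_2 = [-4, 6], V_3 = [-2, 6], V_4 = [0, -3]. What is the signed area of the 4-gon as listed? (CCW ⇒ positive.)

Apply the surveyor's formula: 2A = Σ (x_i·y_{i+1} − x_{i+1}·y_i), indices taken mod 4.
Σ = (-28) + (-12) + (6) + (-6) = -40
Signed area = Σ/2 = -20 (negative ⇒ clockwise traversal).

-20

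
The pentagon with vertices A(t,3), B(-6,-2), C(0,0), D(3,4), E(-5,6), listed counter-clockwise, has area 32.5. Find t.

-3

The doubled signed area Σ (x_i y_{i+1} − x_{i+1} y_i) is linear in t.
With t=0 it equals 41; the coefficient of t is -8 (from the two edges through A).
So -8·t + 41 = 2·32.5 = 65 ⇒ t = -3.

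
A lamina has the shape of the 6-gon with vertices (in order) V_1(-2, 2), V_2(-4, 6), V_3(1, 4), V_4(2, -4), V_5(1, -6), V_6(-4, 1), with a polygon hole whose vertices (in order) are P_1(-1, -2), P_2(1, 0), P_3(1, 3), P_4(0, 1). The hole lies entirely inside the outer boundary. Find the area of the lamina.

34

Outer boundary:
Apply the surveyor's formula: 2A = Σ (x_i·y_{i+1} − x_{i+1}·y_i), indices taken mod 6.
V_1→V_2: (-2)(6) − (-4)(2) = -4
V_2→V_3: (-4)(4) − (1)(6) = -22
V_3→V_4: (1)(-4) − (2)(4) = -12
V_4→V_5: (2)(-6) − (1)(-4) = -8
V_5→V_6: (1)(1) − (-4)(-6) = -23
V_6→V_1: (-4)(2) − (-2)(1) = -6
Σ = -75
Area = |Σ|/2 = 37.5.
Hole:
Apply Gauss's area formula: 2A = Σ (x_i·y_{i+1} − x_{i+1}·y_i), indices taken mod 4.
Σ = (2) + (3) + (1) + (1) = 7
Area = |Σ|/2 = 3.5.
Net area = 37.5 − 3.5 = 34.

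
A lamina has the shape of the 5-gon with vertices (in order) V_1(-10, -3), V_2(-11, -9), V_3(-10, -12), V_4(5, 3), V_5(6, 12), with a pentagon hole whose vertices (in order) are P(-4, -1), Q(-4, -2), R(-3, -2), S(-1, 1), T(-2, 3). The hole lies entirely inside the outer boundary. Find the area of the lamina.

Outer boundary:
Apply the shoelace (surveyor's) formula: 2A = Σ (x_i·y_{i+1} − x_{i+1}·y_i), indices taken mod 5.
V_1→V_2: (-10)(-9) − (-11)(-3) = 57
V_2→V_3: (-11)(-12) − (-10)(-9) = 42
V_3→V_4: (-10)(3) − (5)(-12) = 30
V_4→V_5: (5)(12) − (6)(3) = 42
V_5→V_1: (6)(-3) − (-10)(12) = 102
Σ = 273
Area = |Σ|/2 = 136.5.
Hole:
Apply the surveyor's formula: 2A = Σ (x_i·y_{i+1} − x_{i+1}·y_i), indices taken mod 5.
P→Q: (-4)(-2) − (-4)(-1) = 4
Q→R: (-4)(-2) − (-3)(-2) = 2
R→S: (-3)(1) − (-1)(-2) = -5
S→T: (-1)(3) − (-2)(1) = -1
T→P: (-2)(-1) − (-4)(3) = 14
Σ = 14
Area = |Σ|/2 = 7.
Net area = 136.5 − 7 = 129.5.

129.5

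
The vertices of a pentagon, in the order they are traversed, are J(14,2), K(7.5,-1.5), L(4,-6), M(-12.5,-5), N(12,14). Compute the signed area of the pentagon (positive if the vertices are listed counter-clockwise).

-228.5

Apply the surveyor's formula: 2A = Σ (x_i·y_{i+1} − x_{i+1}·y_i), indices taken mod 5.
Σ = (-36) + (-39) + (-95) + (-115) + (-172) = -457
Signed area = Σ/2 = -228.5 (negative ⇒ clockwise traversal).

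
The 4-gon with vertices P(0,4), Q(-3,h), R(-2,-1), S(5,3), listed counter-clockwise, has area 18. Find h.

1

The doubled signed area Σ (x_i y_{i+1} − x_{i+1} y_i) is linear in h.
With h=0 it equals 34; the coefficient of h is 2 (from the two edges through Q).
So 2·h + 34 = 2·18 = 36 ⇒ h = 1.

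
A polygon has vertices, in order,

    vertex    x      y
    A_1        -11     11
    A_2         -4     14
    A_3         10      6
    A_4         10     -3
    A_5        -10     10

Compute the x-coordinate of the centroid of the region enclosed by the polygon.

Apply Gauss's area formula. First the cross-terms c_i = x_i·y_{i+1} − x_{i+1}·y_i:
  -110, -164, -90, 70, 0  ⇒  2A = -294, A = -147.
Then Σ (x_i + x_{i+1})·c_i = -1134, so x̄ = -1134 / (6·(-147)) = 9/7.

9/7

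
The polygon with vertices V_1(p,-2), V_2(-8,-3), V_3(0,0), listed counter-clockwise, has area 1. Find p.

The doubled signed area Σ (x_i y_{i+1} − x_{i+1} y_i) is linear in p.
With p=0 it equals -16; the coefficient of p is -3 (from the two edges through V_1).
So -3·p + -16 = 2·1 = 2 ⇒ p = -6.

-6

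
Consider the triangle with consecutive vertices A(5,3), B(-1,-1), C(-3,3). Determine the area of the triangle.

A→B: (5)(-1) − (-1)(3) = -2
B→C: (-1)(3) − (-3)(-1) = -6
C→A: (-3)(3) − (5)(3) = -24
Σ = -32
Area = |Σ|/2 = 16.

16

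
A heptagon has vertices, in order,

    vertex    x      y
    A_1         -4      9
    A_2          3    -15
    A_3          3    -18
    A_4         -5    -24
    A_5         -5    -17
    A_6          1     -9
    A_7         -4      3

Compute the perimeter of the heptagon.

|A_1A_2| = √((7)² + (-24)²) = √625 = 25
|A_2A_3| = √((0)² + (-3)²) = √9 = 3
|A_3A_4| = √((-8)² + (-6)²) = √100 = 10
|A_4A_5| = √((0)² + (7)²) = √49 = 7
|A_5A_6| = √((6)² + (8)²) = √100 = 10
|A_6A_7| = √((-5)² + (12)²) = √169 = 13
|A_7A_1| = √((0)² + (6)²) = √36 = 6
Perimeter = 25 + 3 + 10 + 7 + 10 + 13 + 6 = 74.

74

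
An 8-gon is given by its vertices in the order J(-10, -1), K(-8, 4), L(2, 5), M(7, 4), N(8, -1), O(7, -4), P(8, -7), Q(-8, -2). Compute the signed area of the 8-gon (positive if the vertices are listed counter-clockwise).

Apply the shoelace (surveyor's) formula: 2A = Σ (x_i·y_{i+1} − x_{i+1}·y_i), indices taken mod 8.
Cross-terms: -48, -48, -27, -39, -25, -17, -72, -12  ⇒  Σ = -288
Signed area = Σ/2 = -144 (negative ⇒ clockwise traversal).

-144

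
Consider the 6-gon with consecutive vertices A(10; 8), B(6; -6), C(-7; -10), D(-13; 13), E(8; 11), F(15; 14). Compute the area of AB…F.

375.5

A→B: (10)(-6) − (6)(8) = -108
B→C: (6)(-10) − (-7)(-6) = -102
C→D: (-7)(13) − (-13)(-10) = -221
D→E: (-13)(11) − (8)(13) = -247
E→F: (8)(14) − (15)(11) = -53
F→A: (15)(8) − (10)(14) = -20
Σ = -751
Area = |Σ|/2 = 375.5.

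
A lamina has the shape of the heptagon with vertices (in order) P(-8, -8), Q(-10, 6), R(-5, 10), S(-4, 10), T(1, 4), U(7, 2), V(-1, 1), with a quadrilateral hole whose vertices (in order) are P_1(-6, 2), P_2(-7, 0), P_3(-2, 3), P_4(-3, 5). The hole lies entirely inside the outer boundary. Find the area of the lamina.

Outer boundary:
Apply the surveyor's formula: 2A = Σ (x_i·y_{i+1} − x_{i+1}·y_i), indices taken mod 7.
P→Q: (-8)(6) − (-10)(-8) = -128
Q→R: (-10)(10) − (-5)(6) = -70
R→S: (-5)(10) − (-4)(10) = -10
S→T: (-4)(4) − (1)(10) = -26
T→U: (1)(2) − (7)(4) = -26
U→V: (7)(1) − (-1)(2) = 9
V→P: (-1)(-8) − (-8)(1) = 16
Σ = -235
Area = |Σ|/2 = 117.5.
Hole:
Apply Gauss's area formula: 2A = Σ (x_i·y_{i+1} − x_{i+1}·y_i), indices taken mod 4.
Σ = (14) + (-21) + (-1) + (24) = 16
Area = |Σ|/2 = 8.
Net area = 117.5 − 8 = 109.5.

109.5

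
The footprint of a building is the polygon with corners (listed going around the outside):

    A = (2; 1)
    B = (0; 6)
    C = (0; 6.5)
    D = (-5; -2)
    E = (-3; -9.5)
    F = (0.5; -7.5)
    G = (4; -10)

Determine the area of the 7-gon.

Apply Gauss's area formula: 2A = Σ (x_i·y_{i+1} − x_{i+1}·y_i), indices taken mod 7.
A→B: (2)(6) − (0)(1) = 12
B→C: (0)(6.5) − (0)(6) = 0
C→D: (0)(-2) − (-5)(6.5) = 32.5
D→E: (-5)(-9.5) − (-3)(-2) = 41.5
E→F: (-3)(-7.5) − (0.5)(-9.5) = 27.25
F→G: (0.5)(-10) − (4)(-7.5) = 25
G→A: (4)(1) − (2)(-10) = 24
Σ = 162.25
Area = |Σ|/2 = 81.125.

81.125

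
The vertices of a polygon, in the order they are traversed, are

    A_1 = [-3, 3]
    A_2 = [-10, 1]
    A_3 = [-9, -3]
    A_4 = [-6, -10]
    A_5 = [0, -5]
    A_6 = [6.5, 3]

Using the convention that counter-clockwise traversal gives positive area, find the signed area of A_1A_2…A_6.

Apply Gauss's area formula: 2A = Σ (x_i·y_{i+1} − x_{i+1}·y_i), indices taken mod 6.
Cross-terms: 27, 39, 72, 30, 32.5, 28.5  ⇒  Σ = 229
Signed area = Σ/2 = 114.5 (positive ⇒ counter-clockwise traversal).

114.5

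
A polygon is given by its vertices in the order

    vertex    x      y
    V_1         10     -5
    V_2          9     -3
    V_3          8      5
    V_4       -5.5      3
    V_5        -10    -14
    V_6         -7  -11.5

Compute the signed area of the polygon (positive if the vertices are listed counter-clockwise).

Cross-terms: 15, 69, 51.5, 107, 17, 150  ⇒  Σ = 409.5
Signed area = Σ/2 = 204.75 (positive ⇒ counter-clockwise traversal).

204.75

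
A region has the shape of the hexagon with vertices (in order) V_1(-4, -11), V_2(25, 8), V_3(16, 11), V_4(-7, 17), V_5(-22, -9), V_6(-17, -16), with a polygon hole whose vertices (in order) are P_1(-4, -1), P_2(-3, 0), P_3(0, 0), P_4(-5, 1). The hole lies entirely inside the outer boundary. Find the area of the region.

Outer boundary:
V_1→V_2: (-4)(8) − (25)(-11) = 243
V_2→V_3: (25)(11) − (16)(8) = 147
V_3→V_4: (16)(17) − (-7)(11) = 349
V_4→V_5: (-7)(-9) − (-22)(17) = 437
V_5→V_6: (-22)(-16) − (-17)(-9) = 199
V_6→V_1: (-17)(-11) − (-4)(-16) = 123
Σ = 1498
Area = |Σ|/2 = 749.
Hole:
Cross-terms: -3, 0, 0, 9  ⇒  Σ = 6
Area = |Σ|/2 = 3.
Net area = 749 − 3 = 746.

746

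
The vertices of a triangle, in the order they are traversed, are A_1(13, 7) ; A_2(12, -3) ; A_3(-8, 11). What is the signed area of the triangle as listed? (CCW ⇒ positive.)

-107

Apply the shoelace formula: 2A = Σ (x_i·y_{i+1} − x_{i+1}·y_i), indices taken mod 3.
A_1→A_2: (13)(-3) − (12)(7) = -123
A_2→A_3: (12)(11) − (-8)(-3) = 108
A_3→A_1: (-8)(7) − (13)(11) = -199
Σ = -214
Signed area = Σ/2 = -107 (negative ⇒ clockwise traversal).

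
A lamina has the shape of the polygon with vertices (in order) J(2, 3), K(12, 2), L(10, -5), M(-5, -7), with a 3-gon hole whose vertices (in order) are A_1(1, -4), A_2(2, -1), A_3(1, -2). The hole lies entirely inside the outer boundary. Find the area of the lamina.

103

Outer boundary:
J→K: (2)(2) − (12)(3) = -32
K→L: (12)(-5) − (10)(2) = -80
L→M: (10)(-7) − (-5)(-5) = -95
M→J: (-5)(3) − (2)(-7) = -1
Σ = -208
Area = |Σ|/2 = 104.
Hole:
Apply Gauss's area formula: 2A = Σ (x_i·y_{i+1} − x_{i+1}·y_i), indices taken mod 3.
A_1→A_2: (1)(-1) − (2)(-4) = 7
A_2→A_3: (2)(-2) − (1)(-1) = -3
A_3→A_1: (1)(-4) − (1)(-2) = -2
Σ = 2
Area = |Σ|/2 = 1.
Net area = 104 − 1 = 103.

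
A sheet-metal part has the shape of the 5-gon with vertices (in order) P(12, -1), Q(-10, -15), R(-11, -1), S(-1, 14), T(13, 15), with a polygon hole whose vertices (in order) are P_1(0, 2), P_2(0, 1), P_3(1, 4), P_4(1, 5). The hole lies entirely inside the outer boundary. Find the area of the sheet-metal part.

Outer boundary:
P→Q: (12)(-15) − (-10)(-1) = -190
Q→R: (-10)(-1) − (-11)(-15) = -155
R→S: (-11)(14) − (-1)(-1) = -155
S→T: (-1)(15) − (13)(14) = -197
T→P: (13)(-1) − (12)(15) = -193
Σ = -890
Area = |Σ|/2 = 445.
Hole:
Cross-terms: 0, -1, 1, 2  ⇒  Σ = 2
Area = |Σ|/2 = 1.
Net area = 445 − 1 = 444.

444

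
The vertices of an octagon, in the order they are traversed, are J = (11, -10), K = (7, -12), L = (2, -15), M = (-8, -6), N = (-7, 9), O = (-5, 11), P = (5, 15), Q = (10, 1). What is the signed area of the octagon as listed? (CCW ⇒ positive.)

Σ = (-62) + (-81) + (-132) + (-114) + (-32) + (-130) + (-145) + (-111) = -807
Signed area = Σ/2 = -403.5 (negative ⇒ clockwise traversal).

-403.5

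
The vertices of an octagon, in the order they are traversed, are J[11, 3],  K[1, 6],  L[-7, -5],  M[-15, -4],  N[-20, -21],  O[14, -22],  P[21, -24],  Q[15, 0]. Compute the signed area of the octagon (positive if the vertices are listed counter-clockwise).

Apply the shoelace (surveyor's) formula: 2A = Σ (x_i·y_{i+1} − x_{i+1}·y_i), indices taken mod 8.
Cross-terms: 63, 37, -47, 235, 734, 126, 360, 45  ⇒  Σ = 1553
Signed area = Σ/2 = 776.5 (positive ⇒ counter-clockwise traversal).

776.5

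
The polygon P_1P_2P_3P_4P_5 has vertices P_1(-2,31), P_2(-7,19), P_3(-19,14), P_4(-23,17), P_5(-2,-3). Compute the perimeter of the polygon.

|P_1P_2| = √((-5)² + (-12)²) = √169 = 13
|P_2P_3| = √((-12)² + (-5)²) = √169 = 13
|P_3P_4| = √((-4)² + (3)²) = √25 = 5
|P_4P_5| = √((21)² + (-20)²) = √841 = 29
|P_5P_1| = √((0)² + (34)²) = √1156 = 34
Perimeter = 13 + 13 + 5 + 29 + 34 = 94.

94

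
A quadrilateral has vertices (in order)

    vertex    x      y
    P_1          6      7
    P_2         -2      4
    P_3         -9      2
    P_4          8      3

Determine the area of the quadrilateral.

32.5

Apply Gauss's area formula: 2A = Σ (x_i·y_{i+1} − x_{i+1}·y_i), indices taken mod 4.
Σ = (38) + (32) + (-43) + (38) = 65
Area = |Σ|/2 = 32.5.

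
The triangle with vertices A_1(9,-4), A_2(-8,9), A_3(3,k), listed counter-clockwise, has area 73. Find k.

-8

Write out the shoelace sum; only the two edges meeting at A_3 involve k:
2·Area = [((-8)·k − 3·9) + (3·(-4) − 9·k)] + 49
       = -17·k + 10 = 146
⇒ k = -8.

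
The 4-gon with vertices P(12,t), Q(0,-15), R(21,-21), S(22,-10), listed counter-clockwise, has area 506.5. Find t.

The doubled signed area Σ (x_i y_{i+1} − x_{i+1} y_i) is linear in t.
With t=0 it equals 507; the coefficient of t is 22 (from the two edges through P).
So 22·t + 507 = 2·506.5 = 1013 ⇒ t = 23.

23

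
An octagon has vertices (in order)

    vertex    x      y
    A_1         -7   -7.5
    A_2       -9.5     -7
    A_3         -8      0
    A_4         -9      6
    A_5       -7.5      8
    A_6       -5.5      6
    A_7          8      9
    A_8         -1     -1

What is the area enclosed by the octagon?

Apply the shoelace (surveyor's) formula: 2A = Σ (x_i·y_{i+1} − x_{i+1}·y_i), indices taken mod 8.
Σ = (-22.25) + (-56) + (-48) + (-27) + (-1) + (-97.5) + (1) + (0.5) = -250.25
Area = |Σ|/2 = 125.125.

125.125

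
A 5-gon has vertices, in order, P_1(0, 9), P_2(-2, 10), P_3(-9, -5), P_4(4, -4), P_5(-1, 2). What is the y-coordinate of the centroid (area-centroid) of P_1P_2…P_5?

77/169

Apply Gauss's area formula. First the cross-terms c_i = x_i·y_{i+1} − x_{i+1}·y_i:
  18, 100, 56, 4, -9  ⇒  2A = 169, A = 84.5.
Then Σ (y_i + y_{i+1})·c_i = 231, so ȳ = 231 / (6·84.5) = 77/169.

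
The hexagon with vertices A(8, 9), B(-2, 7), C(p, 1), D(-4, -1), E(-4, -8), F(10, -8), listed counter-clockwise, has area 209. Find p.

Write out the shoelace sum; only the two edges meeting at C involve p:
2·Area = [((-2)·1 − p·7) + (p·(-1) − (-4)·1)] + 368
       = -8·p + 370 = 418
⇒ p = -6.

-6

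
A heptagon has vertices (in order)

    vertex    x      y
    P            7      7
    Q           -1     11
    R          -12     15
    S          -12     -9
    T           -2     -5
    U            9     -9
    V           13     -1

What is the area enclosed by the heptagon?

400

P→Q: (7)(11) − (-1)(7) = 84
Q→R: (-1)(15) − (-12)(11) = 117
R→S: (-12)(-9) − (-12)(15) = 288
S→T: (-12)(-5) − (-2)(-9) = 42
T→U: (-2)(-9) − (9)(-5) = 63
U→V: (9)(-1) − (13)(-9) = 108
V→P: (13)(7) − (7)(-1) = 98
Σ = 800
Area = |Σ|/2 = 400.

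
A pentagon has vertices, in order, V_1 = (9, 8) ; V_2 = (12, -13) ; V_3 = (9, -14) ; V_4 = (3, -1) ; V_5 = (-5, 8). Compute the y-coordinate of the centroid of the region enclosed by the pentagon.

Apply the shoelace (surveyor's) formula. First the cross-terms c_i = x_i·y_{i+1} − x_{i+1}·y_i:
  -213, -51, 33, 19, -112  ⇒  2A = -324, A = -162.
Then Σ (y_i + y_{i+1})·c_i = 288, so ȳ = 288 / (6·(-162)) = -8/27.

-8/27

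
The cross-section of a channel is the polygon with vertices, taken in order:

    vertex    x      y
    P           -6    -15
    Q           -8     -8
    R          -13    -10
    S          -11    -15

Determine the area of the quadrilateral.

32

Σ = (-72) + (-24) + (85) + (75) = 64
Area = |Σ|/2 = 32.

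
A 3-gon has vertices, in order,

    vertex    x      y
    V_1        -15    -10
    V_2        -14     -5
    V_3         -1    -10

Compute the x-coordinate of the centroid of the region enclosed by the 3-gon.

-10

Apply the surveyor's formula. First the cross-terms c_i = x_i·y_{i+1} − x_{i+1}·y_i:
  -65, 135, -140  ⇒  2A = -70, A = -35.
Then Σ (x_i + x_{i+1})·c_i = 2100, so x̄ = 2100 / (6·(-35)) = -10.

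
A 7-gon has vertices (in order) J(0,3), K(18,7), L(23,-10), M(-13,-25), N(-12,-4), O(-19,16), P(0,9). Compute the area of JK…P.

J→K: (0)(7) − (18)(3) = -54
K→L: (18)(-10) − (23)(7) = -341
L→M: (23)(-25) − (-13)(-10) = -705
M→N: (-13)(-4) − (-12)(-25) = -248
N→O: (-12)(16) − (-19)(-4) = -268
O→P: (-19)(9) − (0)(16) = -171
P→J: (0)(3) − (0)(9) = 0
Σ = -1787
Area = |Σ|/2 = 893.5.

893.5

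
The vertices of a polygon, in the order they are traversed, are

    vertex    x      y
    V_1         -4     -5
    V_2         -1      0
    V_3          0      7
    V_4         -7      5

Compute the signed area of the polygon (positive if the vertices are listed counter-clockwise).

Apply Gauss's area formula: 2A = Σ (x_i·y_{i+1} − x_{i+1}·y_i), indices taken mod 4.
Σ = (-5) + (-7) + (49) + (55) = 92
Signed area = Σ/2 = 46 (positive ⇒ counter-clockwise traversal).

46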